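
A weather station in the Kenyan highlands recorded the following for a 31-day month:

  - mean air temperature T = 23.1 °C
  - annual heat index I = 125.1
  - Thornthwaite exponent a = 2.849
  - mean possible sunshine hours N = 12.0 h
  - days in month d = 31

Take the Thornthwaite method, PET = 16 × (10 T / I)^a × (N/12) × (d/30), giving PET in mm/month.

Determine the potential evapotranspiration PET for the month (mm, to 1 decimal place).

94.9 mm

10T/I = 10 × 23.1 / 125.1 = 1.8465
(10T/I)^a = 1.8465^2.849 = 5.7389
Uncorrected PET = 16 × 5.7389 = 91.822 mm
Correction = (N/12)(d/30) = (12.0/12)(31/30) = 1.0333
PET = 91.822 × 1.0333 = 94.880 mm/month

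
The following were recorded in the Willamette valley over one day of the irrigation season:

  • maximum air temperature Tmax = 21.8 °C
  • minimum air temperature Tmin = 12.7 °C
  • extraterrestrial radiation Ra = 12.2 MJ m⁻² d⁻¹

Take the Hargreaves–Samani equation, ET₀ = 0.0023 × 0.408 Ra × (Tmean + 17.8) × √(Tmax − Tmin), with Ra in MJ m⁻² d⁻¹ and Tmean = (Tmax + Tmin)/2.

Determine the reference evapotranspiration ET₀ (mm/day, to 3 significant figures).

Tmean = (21.8 + 12.7)/2 = 17.25 °C
0.408 Ra = 0.408 × 12.2 = 4.9776 mm/d equivalent
ET₀ = 0.0023 × 4.9776 × (17.25 + 17.8) × √9.1 = 0.0023 × 4.9776 × 35.05 × 3.0166 = 1.2105 mm/d

1.21 mm/day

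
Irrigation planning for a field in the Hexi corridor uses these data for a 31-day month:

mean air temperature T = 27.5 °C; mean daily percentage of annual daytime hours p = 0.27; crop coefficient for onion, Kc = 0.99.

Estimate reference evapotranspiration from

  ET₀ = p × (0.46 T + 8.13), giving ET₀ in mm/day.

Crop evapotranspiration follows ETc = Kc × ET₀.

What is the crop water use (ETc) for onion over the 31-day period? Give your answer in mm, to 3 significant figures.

ET₀ = 0.27 × (0.46 × 27.5 + 8.13) = 0.27 × 20.780 = 5.6106 mm/d
ETc = Kc × ET₀ = 0.99 × 5.6106 = 5.5545 mm/d
Over 31 days: 5.5545 × 31 = 172.190 mm

172 mm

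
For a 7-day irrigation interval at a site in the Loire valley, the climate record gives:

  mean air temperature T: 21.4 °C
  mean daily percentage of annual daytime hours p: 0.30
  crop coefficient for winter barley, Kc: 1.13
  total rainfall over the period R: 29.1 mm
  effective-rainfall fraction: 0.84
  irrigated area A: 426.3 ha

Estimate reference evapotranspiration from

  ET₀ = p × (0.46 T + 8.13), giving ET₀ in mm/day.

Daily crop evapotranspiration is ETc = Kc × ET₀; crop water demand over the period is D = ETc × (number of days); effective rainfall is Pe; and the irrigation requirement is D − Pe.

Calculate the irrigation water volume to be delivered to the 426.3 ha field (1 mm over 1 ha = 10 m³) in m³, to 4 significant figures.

77620 m³

ET₀ = 0.30 × (0.46 × 21.4 + 8.13) = 0.30 × 17.974 = 5.3922 mm/d
ETc = Kc × ET₀ = 1.13 × 5.3922 = 6.0932 mm/d
Crop demand D = ETc × 7 d = 6.0932 × 7 = 42.652 mm
Pe = 0.84 × 29.1 = 24.444 mm
D − Pe = 42.652 − 24.444 = 18.208 mm
Volume = 18.208 mm × 426.3 ha × 10 = 77620.7 m³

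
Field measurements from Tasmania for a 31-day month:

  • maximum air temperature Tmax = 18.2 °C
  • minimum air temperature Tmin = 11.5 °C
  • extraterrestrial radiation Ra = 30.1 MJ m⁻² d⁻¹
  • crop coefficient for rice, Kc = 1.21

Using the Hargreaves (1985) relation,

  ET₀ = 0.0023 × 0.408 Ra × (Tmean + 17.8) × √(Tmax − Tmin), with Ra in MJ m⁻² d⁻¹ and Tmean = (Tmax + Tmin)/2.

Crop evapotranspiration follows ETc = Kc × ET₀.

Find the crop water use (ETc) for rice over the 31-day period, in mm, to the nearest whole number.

90 mm

Tmean = (18.2 + 11.5)/2 = 14.85 °C
0.408 Ra = 0.408 × 30.1 = 12.2808 mm/d equivalent
ET₀ = 0.0023 × 12.2808 × (14.85 + 17.8) × √6.7 = 0.0023 × 12.2808 × 32.65 × 2.5884 = 2.3871 mm/d
ETc = Kc × ET₀ = 1.21 × 2.3871 = 2.8884 mm/d
Over 31 days: 2.8884 × 31 = 89.540 mm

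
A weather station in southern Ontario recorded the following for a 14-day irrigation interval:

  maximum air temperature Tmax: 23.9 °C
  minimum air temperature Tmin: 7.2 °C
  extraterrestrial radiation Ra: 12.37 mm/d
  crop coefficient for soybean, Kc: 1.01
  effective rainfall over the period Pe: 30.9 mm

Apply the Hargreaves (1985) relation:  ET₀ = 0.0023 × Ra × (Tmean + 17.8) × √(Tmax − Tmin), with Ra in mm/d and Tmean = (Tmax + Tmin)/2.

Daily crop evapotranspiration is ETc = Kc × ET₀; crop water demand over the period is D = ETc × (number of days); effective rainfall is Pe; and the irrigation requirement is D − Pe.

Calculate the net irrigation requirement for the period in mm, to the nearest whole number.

24 mm

Tmean = (23.9 + 7.2)/2 = 15.55 °C
ET₀ = 0.0023 × 12.37 × (15.55 + 17.8) × √16.7 = 0.0023 × 12.37 × 33.35 × 4.0866 = 3.8775 mm/d
ETc = Kc × ET₀ = 1.01 × 3.8775 = 3.9163 mm/d
Crop demand D = ETc × 14 d = 3.9163 × 14 = 54.828 mm
D − Pe = 54.828 − 30.9 = 23.928 mm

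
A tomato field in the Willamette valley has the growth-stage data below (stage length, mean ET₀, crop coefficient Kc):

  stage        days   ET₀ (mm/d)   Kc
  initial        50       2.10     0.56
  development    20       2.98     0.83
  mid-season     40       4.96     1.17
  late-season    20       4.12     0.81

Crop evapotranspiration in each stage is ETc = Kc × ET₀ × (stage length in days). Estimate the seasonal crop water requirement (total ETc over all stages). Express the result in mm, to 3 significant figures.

407 mm

initial: 0.56 × 2.10 × 50 = 58.80 mm
development: 0.83 × 2.98 × 20 = 49.47 mm
mid-season: 1.17 × 4.96 × 40 = 232.13 mm
late-season: 0.81 × 4.12 × 20 = 66.74 mm
Seasonal total = 407.14 mm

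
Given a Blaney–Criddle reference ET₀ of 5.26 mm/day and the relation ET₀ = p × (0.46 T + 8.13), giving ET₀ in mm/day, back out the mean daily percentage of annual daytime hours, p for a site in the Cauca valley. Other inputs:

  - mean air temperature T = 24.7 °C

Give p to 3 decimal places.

p = ET₀ / (0.46 T + 8.13) = 5.26 / (0.46 × 24.7 + 8.13) = 5.26 / 19.492 = 0.2699

0.270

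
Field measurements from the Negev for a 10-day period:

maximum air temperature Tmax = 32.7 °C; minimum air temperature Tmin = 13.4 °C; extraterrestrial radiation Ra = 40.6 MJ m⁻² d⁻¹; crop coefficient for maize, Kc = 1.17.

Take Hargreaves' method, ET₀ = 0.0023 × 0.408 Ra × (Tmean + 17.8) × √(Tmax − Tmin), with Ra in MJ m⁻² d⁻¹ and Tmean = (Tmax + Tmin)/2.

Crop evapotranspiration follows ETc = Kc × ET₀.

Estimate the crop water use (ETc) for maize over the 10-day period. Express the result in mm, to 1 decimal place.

80.0 mm

Tmean = (32.7 + 13.4)/2 = 23.05 °C
0.408 Ra = 0.408 × 40.6 = 16.5648 mm/d equivalent
ET₀ = 0.0023 × 16.5648 × (23.05 + 17.8) × √19.3 = 0.0023 × 16.5648 × 40.85 × 4.3932 = 6.8373 mm/d
ETc = Kc × ET₀ = 1.17 × 6.8373 = 7.9996 mm/d
Over 10 days: 7.9996 × 10 = 79.996 mm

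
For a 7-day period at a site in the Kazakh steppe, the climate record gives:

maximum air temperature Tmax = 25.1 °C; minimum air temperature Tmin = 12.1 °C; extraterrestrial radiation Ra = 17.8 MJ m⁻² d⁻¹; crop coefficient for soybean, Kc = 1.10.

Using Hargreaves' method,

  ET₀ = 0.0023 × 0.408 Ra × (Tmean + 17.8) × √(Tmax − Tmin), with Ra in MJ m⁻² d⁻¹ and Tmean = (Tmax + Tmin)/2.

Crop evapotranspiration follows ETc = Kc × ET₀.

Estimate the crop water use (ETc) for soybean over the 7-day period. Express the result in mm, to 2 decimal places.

Tmean = (25.1 + 12.1)/2 = 18.60 °C
0.408 Ra = 0.408 × 17.8 = 7.2624 mm/d equivalent
ET₀ = 0.0023 × 7.2624 × (18.60 + 17.8) × √13.0 = 0.0023 × 7.2624 × 36.40 × 3.6056 = 2.1922 mm/d
ETc = Kc × ET₀ = 1.10 × 2.1922 = 2.4114 mm/d
Over 7 days: 2.4114 × 7 = 16.880 mm

16.88 mm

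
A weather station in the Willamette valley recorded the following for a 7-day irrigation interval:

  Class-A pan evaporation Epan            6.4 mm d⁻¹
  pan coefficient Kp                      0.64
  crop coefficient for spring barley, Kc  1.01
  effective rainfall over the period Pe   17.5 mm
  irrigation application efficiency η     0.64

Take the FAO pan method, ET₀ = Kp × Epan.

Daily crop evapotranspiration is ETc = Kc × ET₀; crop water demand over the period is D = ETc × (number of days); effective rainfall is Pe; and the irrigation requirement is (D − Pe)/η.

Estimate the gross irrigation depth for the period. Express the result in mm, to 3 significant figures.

17.9 mm

ET₀ = 0.64 × 6.4 = 4.0960 mm/d
ETc = Kc × ET₀ = 1.01 × 4.0960 = 4.1370 mm/d
Crop demand D = ETc × 7 d = 4.1370 × 7 = 28.959 mm
D − Pe = 28.959 − 17.5 = 11.459 mm
Gross irrigation = 11.459 / 0.64 = 17.905 mm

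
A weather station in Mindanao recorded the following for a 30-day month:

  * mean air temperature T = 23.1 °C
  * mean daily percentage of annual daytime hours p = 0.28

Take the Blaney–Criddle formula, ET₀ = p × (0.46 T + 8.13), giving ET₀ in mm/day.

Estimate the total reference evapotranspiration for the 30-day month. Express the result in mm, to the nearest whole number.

ET₀ = 0.28 × (0.46 × 23.1 + 8.13) = 0.28 × 18.756 = 5.2517 mm/d
Monthly total = 5.2517 × 30 = 157.551 mm

158 mm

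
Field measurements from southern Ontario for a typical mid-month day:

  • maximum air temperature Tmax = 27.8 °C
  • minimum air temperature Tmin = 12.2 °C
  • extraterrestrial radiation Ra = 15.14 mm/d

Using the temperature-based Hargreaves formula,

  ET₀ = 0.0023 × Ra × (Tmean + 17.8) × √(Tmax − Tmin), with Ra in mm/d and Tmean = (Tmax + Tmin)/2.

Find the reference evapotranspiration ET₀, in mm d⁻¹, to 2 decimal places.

Tmean = (27.8 + 12.2)/2 = 20.00 °C
ET₀ = 0.0023 × 15.14 × (20.00 + 17.8) × √15.6 = 0.0023 × 15.14 × 37.80 × 3.9497 = 5.1989 mm/d

5.20 mm d⁻¹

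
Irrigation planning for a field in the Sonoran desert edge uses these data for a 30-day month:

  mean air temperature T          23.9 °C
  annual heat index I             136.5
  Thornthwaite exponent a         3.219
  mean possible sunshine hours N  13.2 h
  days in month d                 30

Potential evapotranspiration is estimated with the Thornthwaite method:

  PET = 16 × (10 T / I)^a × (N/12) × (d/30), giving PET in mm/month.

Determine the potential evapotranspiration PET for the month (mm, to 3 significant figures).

10T/I = 10 × 23.9 / 136.5 = 1.7509
(10T/I)^a = 1.7509^3.219 = 6.0682
Uncorrected PET = 16 × 6.0682 = 97.091 mm
Correction = (N/12)(d/30) = (13.2/12)(30/30) = 1.1000
PET = 97.091 × 1.1000 = 106.800 mm/month

107 mm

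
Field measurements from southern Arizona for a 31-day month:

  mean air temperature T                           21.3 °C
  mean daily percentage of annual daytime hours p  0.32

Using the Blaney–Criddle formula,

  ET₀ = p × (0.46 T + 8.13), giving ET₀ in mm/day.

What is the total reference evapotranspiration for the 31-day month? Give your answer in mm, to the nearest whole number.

178 mm

ET₀ = 0.32 × (0.46 × 21.3 + 8.13) = 0.32 × 17.928 = 5.7370 mm/d
Monthly total = 5.7370 × 31 = 177.847 mm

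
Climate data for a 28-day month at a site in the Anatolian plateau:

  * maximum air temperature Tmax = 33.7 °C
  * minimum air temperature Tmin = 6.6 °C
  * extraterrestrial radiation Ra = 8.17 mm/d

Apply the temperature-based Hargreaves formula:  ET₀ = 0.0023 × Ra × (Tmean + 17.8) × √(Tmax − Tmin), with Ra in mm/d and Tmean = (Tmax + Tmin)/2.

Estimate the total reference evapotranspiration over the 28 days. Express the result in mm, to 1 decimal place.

103.9 mm

Tmean = (33.7 + 6.6)/2 = 20.15 °C
ET₀ = 0.0023 × 8.17 × (20.15 + 17.8) × √27.1 = 0.0023 × 8.17 × 37.95 × 5.2058 = 3.7124 mm/d
Over 28 days: 3.7124 × 28 = 103.947 mm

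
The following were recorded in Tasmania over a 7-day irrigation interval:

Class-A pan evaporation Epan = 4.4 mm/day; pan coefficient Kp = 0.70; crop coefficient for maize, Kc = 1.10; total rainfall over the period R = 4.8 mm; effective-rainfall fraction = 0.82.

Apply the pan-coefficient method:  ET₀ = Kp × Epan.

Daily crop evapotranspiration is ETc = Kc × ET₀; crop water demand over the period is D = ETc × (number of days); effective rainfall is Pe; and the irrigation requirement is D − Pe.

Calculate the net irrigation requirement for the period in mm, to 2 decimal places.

ET₀ = 0.70 × 4.4 = 3.0800 mm/d
ETc = Kc × ET₀ = 1.10 × 3.0800 = 3.3880 mm/d
Crop demand D = ETc × 7 d = 3.3880 × 7 = 23.716 mm
Pe = 0.82 × 4.8 = 3.936 mm
D − Pe = 23.716 − 3.936 = 19.780 mm

19.78 mm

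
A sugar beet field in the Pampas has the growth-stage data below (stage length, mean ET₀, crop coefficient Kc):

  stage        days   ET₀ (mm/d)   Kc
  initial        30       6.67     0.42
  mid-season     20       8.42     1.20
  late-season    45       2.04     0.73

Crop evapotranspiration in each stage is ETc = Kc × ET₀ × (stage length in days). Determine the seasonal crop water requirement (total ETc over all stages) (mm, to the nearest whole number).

353 mm

initial: 0.42 × 6.67 × 30 = 84.04 mm
mid-season: 1.20 × 8.42 × 20 = 202.08 mm
late-season: 0.73 × 2.04 × 45 = 67.01 mm
Seasonal total = 353.13 mm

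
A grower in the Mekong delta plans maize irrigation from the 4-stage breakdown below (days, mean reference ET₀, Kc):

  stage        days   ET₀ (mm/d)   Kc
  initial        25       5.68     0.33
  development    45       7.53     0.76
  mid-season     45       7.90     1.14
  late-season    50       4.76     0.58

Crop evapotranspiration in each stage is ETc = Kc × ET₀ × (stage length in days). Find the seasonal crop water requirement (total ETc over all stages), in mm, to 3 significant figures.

848 mm

initial: 0.33 × 5.68 × 25 = 46.86 mm
development: 0.76 × 7.53 × 45 = 257.53 mm
mid-season: 1.14 × 7.90 × 45 = 405.27 mm
late-season: 0.58 × 4.76 × 50 = 138.04 mm
Seasonal total = 847.70 mm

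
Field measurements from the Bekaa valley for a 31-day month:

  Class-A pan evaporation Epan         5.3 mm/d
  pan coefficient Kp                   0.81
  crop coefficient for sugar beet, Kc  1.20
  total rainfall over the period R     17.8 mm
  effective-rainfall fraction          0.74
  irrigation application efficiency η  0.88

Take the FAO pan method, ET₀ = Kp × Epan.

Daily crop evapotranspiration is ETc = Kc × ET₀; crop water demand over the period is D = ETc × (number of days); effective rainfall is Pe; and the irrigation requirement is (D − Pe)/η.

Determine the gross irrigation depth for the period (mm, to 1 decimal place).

166.5 mm

ET₀ = 0.81 × 5.3 = 4.2930 mm/d
ETc = Kc × ET₀ = 1.20 × 4.2930 = 5.1516 mm/d
Crop demand D = ETc × 31 d = 5.1516 × 31 = 159.700 mm
Pe = 0.74 × 17.8 = 13.172 mm
D − Pe = 159.700 − 13.172 = 146.528 mm
Gross irrigation = 146.528 / 0.88 = 166.509 mm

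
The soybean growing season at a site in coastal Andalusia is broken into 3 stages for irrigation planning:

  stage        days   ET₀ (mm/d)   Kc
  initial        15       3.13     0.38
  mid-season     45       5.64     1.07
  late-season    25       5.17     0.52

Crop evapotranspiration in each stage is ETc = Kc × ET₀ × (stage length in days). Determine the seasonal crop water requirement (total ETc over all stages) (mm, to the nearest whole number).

initial: 0.38 × 3.13 × 15 = 17.84 mm
mid-season: 1.07 × 5.64 × 45 = 271.57 mm
late-season: 0.52 × 5.17 × 25 = 67.21 mm
Seasonal total = 356.62 mm

357 mm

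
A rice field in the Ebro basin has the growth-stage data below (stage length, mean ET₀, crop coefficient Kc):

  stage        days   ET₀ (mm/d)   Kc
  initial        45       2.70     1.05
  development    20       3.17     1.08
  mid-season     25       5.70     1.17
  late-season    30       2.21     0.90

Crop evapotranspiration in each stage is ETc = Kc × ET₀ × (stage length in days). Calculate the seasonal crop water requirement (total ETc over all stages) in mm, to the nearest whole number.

initial: 1.05 × 2.70 × 45 = 127.58 mm
development: 1.08 × 3.17 × 20 = 68.47 mm
mid-season: 1.17 × 5.70 × 25 = 166.73 mm
late-season: 0.90 × 2.21 × 30 = 59.67 mm
Seasonal total = 422.45 mm

422 mm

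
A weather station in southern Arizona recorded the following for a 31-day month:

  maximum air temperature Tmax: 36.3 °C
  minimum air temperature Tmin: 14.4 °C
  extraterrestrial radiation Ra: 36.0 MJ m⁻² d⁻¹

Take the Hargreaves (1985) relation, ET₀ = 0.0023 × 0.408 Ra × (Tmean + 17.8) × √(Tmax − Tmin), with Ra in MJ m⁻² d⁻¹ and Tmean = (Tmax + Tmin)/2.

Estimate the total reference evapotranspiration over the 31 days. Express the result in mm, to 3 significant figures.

Tmean = (36.3 + 14.4)/2 = 25.35 °C
0.408 Ra = 0.408 × 36.0 = 14.6880 mm/d equivalent
ET₀ = 0.0023 × 14.6880 × (25.35 + 17.8) × √21.9 = 0.0023 × 14.6880 × 43.15 × 4.6797 = 6.8216 mm/d
Over 31 days: 6.8216 × 31 = 211.470 mm

211 mm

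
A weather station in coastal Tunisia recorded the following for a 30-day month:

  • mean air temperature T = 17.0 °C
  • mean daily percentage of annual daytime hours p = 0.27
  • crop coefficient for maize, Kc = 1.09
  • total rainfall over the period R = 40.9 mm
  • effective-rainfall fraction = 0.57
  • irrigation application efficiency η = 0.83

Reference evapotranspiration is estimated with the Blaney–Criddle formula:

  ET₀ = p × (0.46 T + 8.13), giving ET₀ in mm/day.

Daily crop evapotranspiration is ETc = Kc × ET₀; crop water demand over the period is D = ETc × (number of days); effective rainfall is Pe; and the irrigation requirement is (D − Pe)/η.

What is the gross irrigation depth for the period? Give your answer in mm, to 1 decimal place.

ET₀ = 0.27 × (0.46 × 17.0 + 8.13) = 0.27 × 15.950 = 4.3065 mm/d
ETc = Kc × ET₀ = 1.09 × 4.3065 = 4.6941 mm/d
Crop demand D = ETc × 30 d = 4.6941 × 30 = 140.823 mm
Pe = 0.57 × 40.9 = 23.313 mm
D − Pe = 140.823 − 23.313 = 117.510 mm
Gross irrigation = 117.510 / 0.83 = 141.578 mm

141.6 mm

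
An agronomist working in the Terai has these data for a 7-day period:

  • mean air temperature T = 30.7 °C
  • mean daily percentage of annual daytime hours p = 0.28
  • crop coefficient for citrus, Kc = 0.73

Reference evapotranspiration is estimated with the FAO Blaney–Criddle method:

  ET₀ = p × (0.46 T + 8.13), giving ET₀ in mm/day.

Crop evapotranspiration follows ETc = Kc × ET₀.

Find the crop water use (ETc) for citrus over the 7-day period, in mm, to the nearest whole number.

32 mm

ET₀ = 0.28 × (0.46 × 30.7 + 8.13) = 0.28 × 22.252 = 6.2306 mm/d
ETc = Kc × ET₀ = 0.73 × 6.2306 = 4.5483 mm/d
Over 7 days: 4.5483 × 7 = 31.838 mm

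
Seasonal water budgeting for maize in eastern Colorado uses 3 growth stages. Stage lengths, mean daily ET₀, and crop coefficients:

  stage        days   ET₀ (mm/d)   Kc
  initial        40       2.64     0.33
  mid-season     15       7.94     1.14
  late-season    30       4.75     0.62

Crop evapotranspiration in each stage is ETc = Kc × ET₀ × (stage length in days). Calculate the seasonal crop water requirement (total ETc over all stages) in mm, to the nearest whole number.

initial: 0.33 × 2.64 × 40 = 34.85 mm
mid-season: 1.14 × 7.94 × 15 = 135.77 mm
late-season: 0.62 × 4.75 × 30 = 88.35 mm
Seasonal total = 258.97 mm

259 mm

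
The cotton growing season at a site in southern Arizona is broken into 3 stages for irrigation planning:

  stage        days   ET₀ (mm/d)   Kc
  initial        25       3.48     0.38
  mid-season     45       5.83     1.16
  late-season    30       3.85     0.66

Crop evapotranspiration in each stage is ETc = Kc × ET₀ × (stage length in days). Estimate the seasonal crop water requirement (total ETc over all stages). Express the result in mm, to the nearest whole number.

414 mm

initial: 0.38 × 3.48 × 25 = 33.06 mm
mid-season: 1.16 × 5.83 × 45 = 304.33 mm
late-season: 0.66 × 3.85 × 30 = 76.23 mm
Seasonal total = 413.62 mm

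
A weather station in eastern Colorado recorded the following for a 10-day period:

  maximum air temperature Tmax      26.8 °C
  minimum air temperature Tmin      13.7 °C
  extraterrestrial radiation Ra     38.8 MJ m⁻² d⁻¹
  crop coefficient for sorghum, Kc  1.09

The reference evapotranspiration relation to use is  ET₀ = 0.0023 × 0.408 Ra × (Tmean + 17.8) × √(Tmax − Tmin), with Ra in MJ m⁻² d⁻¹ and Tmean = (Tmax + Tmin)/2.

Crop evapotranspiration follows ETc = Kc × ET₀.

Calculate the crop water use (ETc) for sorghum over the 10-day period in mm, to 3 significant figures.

54.7 mm

Tmean = (26.8 + 13.7)/2 = 20.25 °C
0.408 Ra = 0.408 × 38.8 = 15.8304 mm/d equivalent
ET₀ = 0.0023 × 15.8304 × (20.25 + 17.8) × √13.1 = 0.0023 × 15.8304 × 38.05 × 3.6194 = 5.0143 mm/d
ETc = Kc × ET₀ = 1.09 × 5.0143 = 5.4656 mm/d
Over 10 days: 5.4656 × 10 = 54.656 mm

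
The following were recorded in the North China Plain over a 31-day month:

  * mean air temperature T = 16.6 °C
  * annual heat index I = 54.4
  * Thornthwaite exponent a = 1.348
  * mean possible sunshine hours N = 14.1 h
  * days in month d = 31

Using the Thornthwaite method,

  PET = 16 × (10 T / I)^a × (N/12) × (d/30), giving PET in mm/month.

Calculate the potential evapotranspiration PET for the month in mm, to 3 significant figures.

87.4 mm

10T/I = 10 × 16.6 / 54.4 = 3.0515
(10T/I)^a = 3.0515^1.348 = 4.4991
Uncorrected PET = 16 × 4.4991 = 71.986 mm
Correction = (N/12)(d/30) = (14.1/12)(31/30) = 1.2142
PET = 71.986 × 1.2142 = 87.405 mm/month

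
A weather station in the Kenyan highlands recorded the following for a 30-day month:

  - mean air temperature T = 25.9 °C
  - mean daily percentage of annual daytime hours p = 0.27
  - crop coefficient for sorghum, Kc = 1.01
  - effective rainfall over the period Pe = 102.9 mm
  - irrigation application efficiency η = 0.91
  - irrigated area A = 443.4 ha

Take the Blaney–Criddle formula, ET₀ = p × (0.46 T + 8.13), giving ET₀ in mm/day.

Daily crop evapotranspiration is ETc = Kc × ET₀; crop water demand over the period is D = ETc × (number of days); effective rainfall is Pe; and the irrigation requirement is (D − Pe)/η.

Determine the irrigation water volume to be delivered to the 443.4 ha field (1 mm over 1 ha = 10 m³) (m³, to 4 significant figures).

297600 m³

ET₀ = 0.27 × (0.46 × 25.9 + 8.13) = 0.27 × 20.044 = 5.4119 mm/d
ETc = Kc × ET₀ = 1.01 × 5.4119 = 5.4660 mm/d
Crop demand D = ETc × 30 d = 5.4660 × 30 = 163.980 mm
D − Pe = 163.980 − 102.9 = 61.080 mm
Gross irrigation = 61.080 / 0.91 = 67.121 mm
Volume = 67.121 mm × 443.4 ha × 10 = 297614.5 m³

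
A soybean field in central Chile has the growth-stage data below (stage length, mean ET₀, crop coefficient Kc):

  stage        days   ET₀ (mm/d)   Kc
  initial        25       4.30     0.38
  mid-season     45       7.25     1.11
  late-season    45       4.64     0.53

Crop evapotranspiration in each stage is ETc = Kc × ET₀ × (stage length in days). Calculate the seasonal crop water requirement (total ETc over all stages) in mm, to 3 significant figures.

514 mm

initial: 0.38 × 4.30 × 25 = 40.85 mm
mid-season: 1.11 × 7.25 × 45 = 362.14 mm
late-season: 0.53 × 4.64 × 45 = 110.66 mm
Seasonal total = 513.65 mm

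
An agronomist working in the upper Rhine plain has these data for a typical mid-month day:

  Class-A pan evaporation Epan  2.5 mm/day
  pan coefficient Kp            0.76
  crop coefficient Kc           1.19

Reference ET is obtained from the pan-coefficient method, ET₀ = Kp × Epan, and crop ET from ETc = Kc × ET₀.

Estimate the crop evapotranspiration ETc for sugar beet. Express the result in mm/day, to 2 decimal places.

2.26 mm/day

ET₀ = 0.76 × 2.5 = 1.9000 mm/d
ETc = Kc × ET₀ = 1.19 × 1.9000 = 2.2610 mm/d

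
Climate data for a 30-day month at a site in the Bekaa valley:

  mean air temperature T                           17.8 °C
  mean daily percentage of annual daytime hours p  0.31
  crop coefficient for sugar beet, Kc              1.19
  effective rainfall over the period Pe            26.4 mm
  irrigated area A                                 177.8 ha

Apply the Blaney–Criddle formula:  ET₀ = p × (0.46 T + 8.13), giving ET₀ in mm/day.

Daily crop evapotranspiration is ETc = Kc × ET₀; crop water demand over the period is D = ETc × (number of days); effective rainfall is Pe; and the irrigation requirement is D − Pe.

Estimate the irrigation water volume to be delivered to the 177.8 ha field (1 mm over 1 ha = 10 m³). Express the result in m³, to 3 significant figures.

274000 m³

ET₀ = 0.31 × (0.46 × 17.8 + 8.13) = 0.31 × 16.318 = 5.0586 mm/d
ETc = Kc × ET₀ = 1.19 × 5.0586 = 6.0197 mm/d
Crop demand D = ETc × 30 d = 6.0197 × 30 = 180.591 mm
D − Pe = 180.591 − 26.4 = 154.191 mm
Volume = 154.191 mm × 177.8 ha × 10 = 274151.6 m³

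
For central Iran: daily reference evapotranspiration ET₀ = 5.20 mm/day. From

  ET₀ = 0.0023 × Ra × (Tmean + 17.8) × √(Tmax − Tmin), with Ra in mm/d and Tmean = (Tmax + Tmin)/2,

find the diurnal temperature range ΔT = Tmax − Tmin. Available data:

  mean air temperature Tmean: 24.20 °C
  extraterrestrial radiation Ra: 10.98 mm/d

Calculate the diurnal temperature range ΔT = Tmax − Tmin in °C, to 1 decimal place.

√ΔT = ET₀ / [0.0023 × Ra × (Tmean+17.8)] = 5.20 / (0.0023 × 10.98 × 42.00) = 4.9026
ΔT = 4.9026² = 24.035 °C

24.0 °C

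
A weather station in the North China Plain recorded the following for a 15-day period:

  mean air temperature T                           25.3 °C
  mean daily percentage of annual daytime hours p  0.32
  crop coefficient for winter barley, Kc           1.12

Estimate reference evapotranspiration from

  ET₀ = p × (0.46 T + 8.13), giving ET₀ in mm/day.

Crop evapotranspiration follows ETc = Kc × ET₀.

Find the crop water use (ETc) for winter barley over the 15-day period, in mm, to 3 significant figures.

106 mm

ET₀ = 0.32 × (0.46 × 25.3 + 8.13) = 0.32 × 19.768 = 6.3258 mm/d
ETc = Kc × ET₀ = 1.12 × 6.3258 = 7.0849 mm/d
Over 15 days: 7.0849 × 15 = 106.274 mm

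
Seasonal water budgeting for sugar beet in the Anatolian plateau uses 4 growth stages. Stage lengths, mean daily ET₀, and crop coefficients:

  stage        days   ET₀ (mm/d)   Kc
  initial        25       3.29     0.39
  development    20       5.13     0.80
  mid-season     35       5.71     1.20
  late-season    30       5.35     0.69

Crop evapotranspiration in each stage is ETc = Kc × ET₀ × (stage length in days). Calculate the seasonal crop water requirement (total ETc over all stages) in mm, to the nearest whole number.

initial: 0.39 × 3.29 × 25 = 32.08 mm
development: 0.80 × 5.13 × 20 = 82.08 mm
mid-season: 1.20 × 5.71 × 35 = 239.82 mm
late-season: 0.69 × 5.35 × 30 = 110.75 mm
Seasonal total = 464.73 mm

465 mm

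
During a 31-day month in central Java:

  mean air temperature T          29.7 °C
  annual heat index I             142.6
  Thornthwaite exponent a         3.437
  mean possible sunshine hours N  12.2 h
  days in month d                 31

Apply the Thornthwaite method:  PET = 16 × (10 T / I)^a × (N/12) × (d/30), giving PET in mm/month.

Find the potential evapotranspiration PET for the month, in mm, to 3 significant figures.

209 mm

10T/I = 10 × 29.7 / 142.6 = 2.0827
(10T/I)^a = 2.0827^3.437 = 12.4486
Uncorrected PET = 16 × 12.4486 = 199.178 mm
Correction = (N/12)(d/30) = (12.2/12)(31/30) = 1.0506
PET = 199.178 × 1.0506 = 209.256 mm/month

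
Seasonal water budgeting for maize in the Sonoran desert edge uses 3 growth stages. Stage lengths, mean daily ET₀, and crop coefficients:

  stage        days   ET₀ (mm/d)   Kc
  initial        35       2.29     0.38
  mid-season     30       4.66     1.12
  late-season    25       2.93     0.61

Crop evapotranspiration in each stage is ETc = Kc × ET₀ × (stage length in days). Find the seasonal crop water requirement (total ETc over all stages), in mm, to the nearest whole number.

initial: 0.38 × 2.29 × 35 = 30.46 mm
mid-season: 1.12 × 4.66 × 30 = 156.58 mm
late-season: 0.61 × 2.93 × 25 = 44.68 mm
Seasonal total = 231.72 mm

232 mm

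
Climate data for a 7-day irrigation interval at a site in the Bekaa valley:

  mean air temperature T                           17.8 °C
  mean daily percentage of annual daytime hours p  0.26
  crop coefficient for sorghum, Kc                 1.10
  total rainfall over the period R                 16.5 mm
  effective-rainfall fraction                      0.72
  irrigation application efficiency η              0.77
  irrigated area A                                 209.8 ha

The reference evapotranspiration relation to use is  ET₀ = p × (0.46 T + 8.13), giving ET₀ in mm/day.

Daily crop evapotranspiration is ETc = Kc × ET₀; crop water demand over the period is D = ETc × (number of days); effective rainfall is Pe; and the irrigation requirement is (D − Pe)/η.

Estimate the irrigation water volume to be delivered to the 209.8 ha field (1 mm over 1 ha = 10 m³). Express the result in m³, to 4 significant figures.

ET₀ = 0.26 × (0.46 × 17.8 + 8.13) = 0.26 × 16.318 = 4.2427 mm/d
ETc = Kc × ET₀ = 1.10 × 4.2427 = 4.6670 mm/d
Crop demand D = ETc × 7 d = 4.6670 × 7 = 32.669 mm
Pe = 0.72 × 16.5 = 11.880 mm
D − Pe = 32.669 − 11.880 = 20.789 mm
Gross irrigation = 20.789 / 0.77 = 26.999 mm
Volume = 26.999 mm × 209.8 ha × 10 = 56643.9 m³

56640 m³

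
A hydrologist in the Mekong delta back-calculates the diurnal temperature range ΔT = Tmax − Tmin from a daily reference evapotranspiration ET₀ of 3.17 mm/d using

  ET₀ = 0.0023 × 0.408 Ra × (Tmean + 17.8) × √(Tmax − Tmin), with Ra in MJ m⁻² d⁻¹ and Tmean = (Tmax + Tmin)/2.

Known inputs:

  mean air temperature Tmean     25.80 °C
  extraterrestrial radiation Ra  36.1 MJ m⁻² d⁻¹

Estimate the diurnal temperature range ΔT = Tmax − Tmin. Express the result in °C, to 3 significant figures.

√ΔT = ET₀ / [0.0023 × 0.408 × Ra × (Tmean+17.8)] = 3.17 / (0.0023 × 14.7288 × 43.60) = 2.1462
ΔT = 2.1462² = 4.606 °C

4.61 °C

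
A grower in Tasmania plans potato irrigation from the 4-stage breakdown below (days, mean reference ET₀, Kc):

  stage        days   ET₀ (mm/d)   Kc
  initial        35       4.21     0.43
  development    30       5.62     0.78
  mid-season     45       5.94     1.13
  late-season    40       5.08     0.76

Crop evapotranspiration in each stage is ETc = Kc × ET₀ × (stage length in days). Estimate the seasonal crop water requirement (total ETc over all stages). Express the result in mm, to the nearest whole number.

initial: 0.43 × 4.21 × 35 = 63.36 mm
development: 0.78 × 5.62 × 30 = 131.51 mm
mid-season: 1.13 × 5.94 × 45 = 302.05 mm
late-season: 0.76 × 5.08 × 40 = 154.43 mm
Seasonal total = 651.35 mm

651 mm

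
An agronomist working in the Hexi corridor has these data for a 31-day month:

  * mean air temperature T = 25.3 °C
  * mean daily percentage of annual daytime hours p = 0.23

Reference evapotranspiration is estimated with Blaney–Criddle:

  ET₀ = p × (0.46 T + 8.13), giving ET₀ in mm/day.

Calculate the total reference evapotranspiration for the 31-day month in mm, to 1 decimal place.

140.9 mm

ET₀ = 0.23 × (0.46 × 25.3 + 8.13) = 0.23 × 19.768 = 4.5466 mm/d
Monthly total = 4.5466 × 31 = 140.945 mm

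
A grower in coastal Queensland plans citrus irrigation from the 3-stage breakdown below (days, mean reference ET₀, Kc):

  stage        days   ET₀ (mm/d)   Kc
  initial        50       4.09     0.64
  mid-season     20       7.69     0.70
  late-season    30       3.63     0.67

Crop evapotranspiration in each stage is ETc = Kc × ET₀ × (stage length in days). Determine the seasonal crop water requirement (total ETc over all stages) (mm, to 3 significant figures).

initial: 0.64 × 4.09 × 50 = 130.88 mm
mid-season: 0.70 × 7.69 × 20 = 107.66 mm
late-season: 0.67 × 3.63 × 30 = 72.96 mm
Seasonal total = 311.50 mm

312 mm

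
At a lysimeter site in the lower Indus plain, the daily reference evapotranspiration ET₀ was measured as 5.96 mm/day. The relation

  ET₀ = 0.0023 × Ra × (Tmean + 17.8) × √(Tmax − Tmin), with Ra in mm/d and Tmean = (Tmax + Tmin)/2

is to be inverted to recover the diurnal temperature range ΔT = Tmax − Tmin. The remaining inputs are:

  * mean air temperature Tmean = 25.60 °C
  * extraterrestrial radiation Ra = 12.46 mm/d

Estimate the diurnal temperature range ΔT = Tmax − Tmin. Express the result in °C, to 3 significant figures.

√ΔT = ET₀ / [0.0023 × Ra × (Tmean+17.8)] = 5.96 / (0.0023 × 12.46 × 43.40) = 4.7919
ΔT = 4.7919² = 22.962 °C

23.0 °C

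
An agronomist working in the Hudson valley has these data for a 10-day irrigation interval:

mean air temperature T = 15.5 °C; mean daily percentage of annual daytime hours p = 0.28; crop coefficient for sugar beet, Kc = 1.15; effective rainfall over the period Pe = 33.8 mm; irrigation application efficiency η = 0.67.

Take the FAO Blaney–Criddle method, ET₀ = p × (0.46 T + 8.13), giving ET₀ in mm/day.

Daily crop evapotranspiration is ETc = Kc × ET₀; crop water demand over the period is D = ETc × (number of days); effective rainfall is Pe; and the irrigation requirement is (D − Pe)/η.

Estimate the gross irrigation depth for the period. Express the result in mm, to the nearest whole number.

23 mm

ET₀ = 0.28 × (0.46 × 15.5 + 8.13) = 0.28 × 15.260 = 4.2728 mm/d
ETc = Kc × ET₀ = 1.15 × 4.2728 = 4.9137 mm/d
Crop demand D = ETc × 10 d = 4.9137 × 10 = 49.137 mm
D − Pe = 49.137 − 33.8 = 15.337 mm
Gross irrigation = 15.337 / 0.67 = 22.891 mm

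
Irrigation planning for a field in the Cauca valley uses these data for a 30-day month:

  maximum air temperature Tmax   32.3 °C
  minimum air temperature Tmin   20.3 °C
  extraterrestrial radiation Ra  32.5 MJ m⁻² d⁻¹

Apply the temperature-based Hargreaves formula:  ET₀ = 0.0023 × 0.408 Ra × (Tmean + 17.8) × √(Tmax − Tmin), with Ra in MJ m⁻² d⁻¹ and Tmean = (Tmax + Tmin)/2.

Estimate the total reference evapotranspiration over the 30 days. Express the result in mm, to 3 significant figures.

140 mm

Tmean = (32.3 + 20.3)/2 = 26.30 °C
0.408 Ra = 0.408 × 32.5 = 13.2600 mm/d equivalent
ET₀ = 0.0023 × 13.2600 × (26.30 + 17.8) × √12.0 = 0.0023 × 13.2600 × 44.10 × 3.4641 = 4.6591 mm/d
Over 30 days: 4.6591 × 30 = 139.773 mm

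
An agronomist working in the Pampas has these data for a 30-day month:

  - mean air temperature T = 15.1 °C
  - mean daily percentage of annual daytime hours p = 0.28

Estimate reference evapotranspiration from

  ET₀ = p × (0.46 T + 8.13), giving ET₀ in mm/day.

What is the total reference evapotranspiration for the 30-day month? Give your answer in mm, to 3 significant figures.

127 mm

ET₀ = 0.28 × (0.46 × 15.1 + 8.13) = 0.28 × 15.076 = 4.2213 mm/d
Monthly total = 4.2213 × 30 = 126.639 mm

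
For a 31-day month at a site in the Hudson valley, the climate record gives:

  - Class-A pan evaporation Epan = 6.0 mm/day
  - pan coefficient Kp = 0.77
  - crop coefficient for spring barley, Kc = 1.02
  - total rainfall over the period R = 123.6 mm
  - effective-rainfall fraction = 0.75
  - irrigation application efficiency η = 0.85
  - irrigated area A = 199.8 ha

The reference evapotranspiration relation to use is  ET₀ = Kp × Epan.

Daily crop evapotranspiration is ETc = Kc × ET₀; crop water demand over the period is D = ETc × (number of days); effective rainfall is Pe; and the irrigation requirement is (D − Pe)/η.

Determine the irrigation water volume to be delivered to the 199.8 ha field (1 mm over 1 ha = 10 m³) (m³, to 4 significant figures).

125500 m³

ET₀ = 0.77 × 6.0 = 4.6200 mm/d
ETc = Kc × ET₀ = 1.02 × 4.6200 = 4.7124 mm/d
Crop demand D = ETc × 31 d = 4.7124 × 31 = 146.084 mm
Pe = 0.75 × 123.6 = 92.700 mm
D − Pe = 146.084 − 92.700 = 53.384 mm
Gross irrigation = 53.384 / 0.85 = 62.805 mm
Volume = 62.805 mm × 199.8 ha × 10 = 125484.4 m³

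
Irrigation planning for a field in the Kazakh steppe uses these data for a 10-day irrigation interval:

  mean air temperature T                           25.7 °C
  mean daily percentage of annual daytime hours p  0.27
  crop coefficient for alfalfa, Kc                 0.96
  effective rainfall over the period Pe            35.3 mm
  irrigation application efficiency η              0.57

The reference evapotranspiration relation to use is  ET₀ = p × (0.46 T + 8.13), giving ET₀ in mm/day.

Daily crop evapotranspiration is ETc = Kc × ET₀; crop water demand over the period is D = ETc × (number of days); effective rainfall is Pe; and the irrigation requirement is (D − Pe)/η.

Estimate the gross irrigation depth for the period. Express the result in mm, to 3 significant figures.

28.8 mm

ET₀ = 0.27 × (0.46 × 25.7 + 8.13) = 0.27 × 19.952 = 5.3870 mm/d
ETc = Kc × ET₀ = 0.96 × 5.3870 = 5.1715 mm/d
Crop demand D = ETc × 10 d = 5.1715 × 10 = 51.715 mm
D − Pe = 51.715 − 35.3 = 16.415 mm
Gross irrigation = 16.415 / 0.57 = 28.798 mm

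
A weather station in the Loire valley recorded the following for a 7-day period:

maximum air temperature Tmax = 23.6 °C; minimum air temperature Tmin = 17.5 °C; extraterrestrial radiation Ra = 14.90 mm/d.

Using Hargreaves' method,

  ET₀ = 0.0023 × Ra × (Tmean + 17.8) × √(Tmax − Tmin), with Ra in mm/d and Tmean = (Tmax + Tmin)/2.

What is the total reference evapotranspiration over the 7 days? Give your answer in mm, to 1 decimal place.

22.7 mm

Tmean = (23.6 + 17.5)/2 = 20.55 °C
ET₀ = 0.0023 × 14.90 × (20.55 + 17.8) × √6.1 = 0.0023 × 14.90 × 38.35 × 2.4698 = 3.2459 mm/d
Over 7 days: 3.2459 × 7 = 22.721 mm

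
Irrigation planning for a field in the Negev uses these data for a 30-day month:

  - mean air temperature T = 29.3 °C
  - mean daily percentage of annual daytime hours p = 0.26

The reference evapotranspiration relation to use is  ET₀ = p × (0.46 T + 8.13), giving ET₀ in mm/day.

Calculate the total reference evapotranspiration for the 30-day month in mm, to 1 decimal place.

ET₀ = 0.26 × (0.46 × 29.3 + 8.13) = 0.26 × 21.608 = 5.6181 mm/d
Monthly total = 5.6181 × 30 = 168.543 mm

168.5 mm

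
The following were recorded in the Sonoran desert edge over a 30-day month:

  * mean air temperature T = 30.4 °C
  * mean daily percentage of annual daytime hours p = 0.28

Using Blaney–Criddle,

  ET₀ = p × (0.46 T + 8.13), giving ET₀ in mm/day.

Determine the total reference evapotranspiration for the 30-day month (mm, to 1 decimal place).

ET₀ = 0.28 × (0.46 × 30.4 + 8.13) = 0.28 × 22.114 = 6.1919 mm/d
Monthly total = 6.1919 × 30 = 185.757 mm

185.8 mm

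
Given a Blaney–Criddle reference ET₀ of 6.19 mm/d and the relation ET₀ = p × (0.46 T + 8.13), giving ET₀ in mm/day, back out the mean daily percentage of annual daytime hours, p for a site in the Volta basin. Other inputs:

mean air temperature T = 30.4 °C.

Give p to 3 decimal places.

0.280

p = ET₀ / (0.46 T + 8.13) = 6.19 / (0.46 × 30.4 + 8.13) = 6.19 / 22.114 = 0.2799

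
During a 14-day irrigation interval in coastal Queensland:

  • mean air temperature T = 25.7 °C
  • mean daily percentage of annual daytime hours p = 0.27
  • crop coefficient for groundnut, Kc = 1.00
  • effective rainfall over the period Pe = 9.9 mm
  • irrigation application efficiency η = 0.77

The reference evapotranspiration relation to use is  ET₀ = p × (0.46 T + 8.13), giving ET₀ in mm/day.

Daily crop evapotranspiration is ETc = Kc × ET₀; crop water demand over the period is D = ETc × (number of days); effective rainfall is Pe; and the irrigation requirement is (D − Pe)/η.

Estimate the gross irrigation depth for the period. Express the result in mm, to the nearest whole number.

ET₀ = 0.27 × (0.46 × 25.7 + 8.13) = 0.27 × 19.952 = 5.3870 mm/d
ETc = Kc × ET₀ = 1.00 × 5.3870 = 5.3870 mm/d
Crop demand D = ETc × 14 d = 5.3870 × 14 = 75.418 mm
D − Pe = 75.418 − 9.9 = 65.518 mm
Gross irrigation = 65.518 / 0.77 = 85.088 mm

85 mm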